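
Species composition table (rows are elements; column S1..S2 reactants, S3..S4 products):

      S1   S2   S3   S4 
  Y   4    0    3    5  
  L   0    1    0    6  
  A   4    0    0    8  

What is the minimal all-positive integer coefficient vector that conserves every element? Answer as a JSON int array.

Coefficients: [2, 6, 1, 1]

Y: 2·4+6·0 = 8 | 1·3+1·5 = 8
L: 2·0+6·1 = 6 | 1·0+1·6 = 6
A: 2·4+6·0 = 8 | 1·0+1·8 = 8
gcd(2,6,1,1) = 1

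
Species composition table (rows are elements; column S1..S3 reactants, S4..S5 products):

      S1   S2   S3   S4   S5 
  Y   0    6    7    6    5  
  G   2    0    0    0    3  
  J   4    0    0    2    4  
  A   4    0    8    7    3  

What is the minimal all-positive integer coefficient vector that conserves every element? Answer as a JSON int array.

Y: 6·0+5·6+2·7 = 44 | 4·6+4·5 = 44
G: 6·2+5·0+2·0 = 12 | 4·0+4·3 = 12
J: 6·4+5·0+2·0 = 24 | 4·2+4·4 = 24
A: 6·4+5·0+2·8 = 40 | 4·7+4·3 = 40
gcd(6,5,2,4,4) = 1

Coefficients: [6, 5, 2, 4, 4]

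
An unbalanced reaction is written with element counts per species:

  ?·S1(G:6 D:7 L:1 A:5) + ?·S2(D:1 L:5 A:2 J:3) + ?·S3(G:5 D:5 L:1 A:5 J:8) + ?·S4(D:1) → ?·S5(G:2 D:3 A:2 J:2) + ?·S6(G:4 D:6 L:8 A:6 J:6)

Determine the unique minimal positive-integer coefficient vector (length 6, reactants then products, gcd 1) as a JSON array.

G: 2·6+4·0+2·5+5·0 = 22 | 5·2+3·4 = 22
D: 2·7+4·1+2·5+5·1 = 33 | 5·3+3·6 = 33
L: 2·1+4·5+2·1+5·0 = 24 | 5·0+3·8 = 24
A: 2·5+4·2+2·5+5·0 = 28 | 5·2+3·6 = 28
J: 2·0+4·3+2·8+5·0 = 28 | 5·2+3·6 = 28
gcd(2,4,2,5,5,3) = 1

Coefficients: [2, 4, 2, 5, 5, 3]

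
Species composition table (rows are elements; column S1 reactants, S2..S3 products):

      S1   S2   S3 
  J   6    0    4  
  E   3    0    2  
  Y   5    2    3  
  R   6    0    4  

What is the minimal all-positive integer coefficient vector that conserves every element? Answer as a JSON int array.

J: 4·6 = 24 | 1·0+6·4 = 24
E: 4·3 = 12 | 1·0+6·2 = 12
Y: 4·5 = 20 | 1·2+6·3 = 20
R: 4·6 = 24 | 1·0+6·4 = 24
gcd(4,1,6) = 1

Coefficients: [4, 1, 6]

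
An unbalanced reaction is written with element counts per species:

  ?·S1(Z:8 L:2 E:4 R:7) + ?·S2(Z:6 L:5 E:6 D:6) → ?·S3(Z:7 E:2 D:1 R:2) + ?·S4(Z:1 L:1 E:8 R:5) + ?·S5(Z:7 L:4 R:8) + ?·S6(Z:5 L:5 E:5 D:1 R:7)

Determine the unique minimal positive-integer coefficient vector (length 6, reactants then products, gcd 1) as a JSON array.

Z: 5·8+1·6 = 46 | 4·7+1·1+1·7+2·5 = 46
L: 5·2+1·5 = 15 | 4·0+1·1+1·4+2·5 = 15
E: 5·4+1·6 = 26 | 4·2+1·8+1·0+2·5 = 26
D: 5·0+1·6 = 6 | 4·1+1·0+1·0+2·1 = 6
R: 5·7+1·0 = 35 | 4·2+1·5+1·8+2·7 = 35
gcd(5,1,4,1,1,2) = 1

Coefficients: [5, 1, 4, 1, 1, 2]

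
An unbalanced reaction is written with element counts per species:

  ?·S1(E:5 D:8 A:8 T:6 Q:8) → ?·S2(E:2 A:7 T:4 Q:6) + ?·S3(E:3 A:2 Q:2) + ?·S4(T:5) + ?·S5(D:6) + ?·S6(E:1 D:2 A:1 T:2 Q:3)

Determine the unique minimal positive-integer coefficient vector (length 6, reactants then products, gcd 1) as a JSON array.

Coefficients: [5, 4, 5, 2, 6, 2]

E: 5·5 = 25 | 4·2+5·3+2·0+6·0+2·1 = 25
D: 5·8 = 40 | 4·0+5·0+2·0+6·6+2·2 = 40
A: 5·8 = 40 | 4·7+5·2+2·0+6·0+2·1 = 40
T: 5·6 = 30 | 4·4+5·0+2·5+6·0+2·2 = 30
Q: 5·8 = 40 | 4·6+5·2+2·0+6·0+2·3 = 40
gcd(5,4,5,2,6,2) = 1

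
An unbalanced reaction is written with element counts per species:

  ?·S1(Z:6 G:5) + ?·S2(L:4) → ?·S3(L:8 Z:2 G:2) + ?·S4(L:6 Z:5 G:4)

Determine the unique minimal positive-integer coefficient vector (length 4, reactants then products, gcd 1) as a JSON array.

L: 2·0+5·4 = 20 | 1·8+2·6 = 20
Z: 2·6+5·0 = 12 | 1·2+2·5 = 12
G: 2·5+5·0 = 10 | 1·2+2·4 = 10
gcd(2,5,1,2) = 1

Coefficients: [2, 5, 1, 2]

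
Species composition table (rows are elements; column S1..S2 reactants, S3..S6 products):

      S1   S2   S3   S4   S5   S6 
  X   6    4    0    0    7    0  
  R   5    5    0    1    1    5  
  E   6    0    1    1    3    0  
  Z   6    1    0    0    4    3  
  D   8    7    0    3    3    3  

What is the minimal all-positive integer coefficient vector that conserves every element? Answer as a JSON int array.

X: 4·6+1·4 = 28 | 6·0+6·0+4·7+3·0 = 28
R: 4·5+1·5 = 25 | 6·0+6·1+4·1+3·5 = 25
E: 4·6+1·0 = 24 | 6·1+6·1+4·3+3·0 = 24
Z: 4·6+1·1 = 25 | 6·0+6·0+4·4+3·3 = 25
D: 4·8+1·7 = 39 | 6·0+6·3+4·3+3·3 = 39
gcd(4,1,6,6,4,3) = 1

Coefficients: [4, 1, 6, 6, 4, 3]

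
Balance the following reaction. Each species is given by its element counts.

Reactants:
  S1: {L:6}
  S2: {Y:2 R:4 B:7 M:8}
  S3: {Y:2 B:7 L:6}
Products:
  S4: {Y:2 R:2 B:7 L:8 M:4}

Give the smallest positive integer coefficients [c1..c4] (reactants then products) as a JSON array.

Y: 5·0+3·2+3·2 = 12 | 6·2 = 12
R: 5·0+3·4+3·0 = 12 | 6·2 = 12
B: 5·0+3·7+3·7 = 42 | 6·7 = 42
L: 5·6+3·0+3·6 = 48 | 6·8 = 48
M: 5·0+3·8+3·0 = 24 | 6·4 = 24
gcd(5,3,3,6) = 1

Coefficients: [5, 3, 3, 6]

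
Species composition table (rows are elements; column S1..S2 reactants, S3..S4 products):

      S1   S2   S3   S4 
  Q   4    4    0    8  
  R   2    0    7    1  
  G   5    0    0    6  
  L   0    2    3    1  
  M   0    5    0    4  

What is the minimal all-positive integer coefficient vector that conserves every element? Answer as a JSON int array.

Q: 6·4+4·4 = 40 | 1·0+5·8 = 40
R: 6·2+4·0 = 12 | 1·7+5·1 = 12
G: 6·5+4·0 = 30 | 1·0+5·6 = 30
L: 6·0+4·2 = 8 | 1·3+5·1 = 8
M: 6·0+4·5 = 20 | 1·0+5·4 = 20
gcd(6,4,1,5) = 1

Coefficients: [6, 4, 1, 5]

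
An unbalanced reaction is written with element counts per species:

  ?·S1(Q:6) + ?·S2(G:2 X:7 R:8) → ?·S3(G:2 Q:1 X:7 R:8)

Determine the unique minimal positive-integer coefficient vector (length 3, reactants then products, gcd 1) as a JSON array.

Coefficients: [1, 6, 6]

G: 1·0+6·2 = 12 | 6·2 = 12
Q: 1·6+6·0 = 6 | 6·1 = 6
X: 1·0+6·7 = 42 | 6·7 = 42
R: 1·0+6·8 = 48 | 6·8 = 48
gcd(1,6,6) = 1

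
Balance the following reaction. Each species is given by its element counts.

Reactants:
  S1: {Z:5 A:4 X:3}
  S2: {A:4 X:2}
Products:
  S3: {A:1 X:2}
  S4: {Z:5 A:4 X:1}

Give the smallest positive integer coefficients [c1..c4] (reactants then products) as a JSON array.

Coefficients: [3, 1, 4, 3]

Z: 3·5+1·0 = 15 | 4·0+3·5 = 15
A: 3·4+1·4 = 16 | 4·1+3·4 = 16
X: 3·3+1·2 = 11 | 4·2+3·1 = 11
gcd(3,1,4,3) = 1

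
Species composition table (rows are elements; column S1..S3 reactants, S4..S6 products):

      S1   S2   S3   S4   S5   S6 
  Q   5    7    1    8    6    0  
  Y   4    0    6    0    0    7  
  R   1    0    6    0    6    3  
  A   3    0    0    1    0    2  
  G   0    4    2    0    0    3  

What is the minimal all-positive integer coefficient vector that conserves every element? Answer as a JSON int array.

Coefficients: [6, 3, 3, 6, 1, 6]

Q: 6·5+3·7+3·1 = 54 | 6·8+1·6+6·0 = 54
Y: 6·4+3·0+3·6 = 42 | 6·0+1·0+6·7 = 42
R: 6·1+3·0+3·6 = 24 | 6·0+1·6+6·3 = 24
A: 6·3+3·0+3·0 = 18 | 6·1+1·0+6·2 = 18
G: 6·0+3·4+3·2 = 18 | 6·0+1·0+6·3 = 18
gcd(6,3,3,6,1,6) = 1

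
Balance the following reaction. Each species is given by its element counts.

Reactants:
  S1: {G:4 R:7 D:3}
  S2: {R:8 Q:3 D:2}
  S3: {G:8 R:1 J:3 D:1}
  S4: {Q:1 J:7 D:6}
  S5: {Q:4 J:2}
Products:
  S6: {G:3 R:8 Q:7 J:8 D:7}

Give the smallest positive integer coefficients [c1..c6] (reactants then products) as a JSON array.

Coefficients: [1, 3, 1, 3, 4, 4]

G: 1·4+3·0+1·8+3·0+4·0 = 12 | 4·3 = 12
R: 1·7+3·8+1·1+3·0+4·0 = 32 | 4·8 = 32
Q: 1·0+3·3+1·0+3·1+4·4 = 28 | 4·7 = 28
J: 1·0+3·0+1·3+3·7+4·2 = 32 | 4·8 = 32
D: 1·3+3·2+1·1+3·6+4·0 = 28 | 4·7 = 28
gcd(1,3,1,3,4,4) = 1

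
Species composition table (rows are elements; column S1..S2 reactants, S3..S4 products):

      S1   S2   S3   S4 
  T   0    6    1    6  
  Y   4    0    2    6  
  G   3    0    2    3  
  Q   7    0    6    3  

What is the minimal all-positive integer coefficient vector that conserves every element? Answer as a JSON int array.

T: 6·0+3·6 = 18 | 6·1+2·6 = 18
Y: 6·4+3·0 = 24 | 6·2+2·6 = 24
G: 6·3+3·0 = 18 | 6·2+2·3 = 18
Q: 6·7+3·0 = 42 | 6·6+2·3 = 42
gcd(6,3,6,2) = 1

Coefficients: [6, 3, 6, 2]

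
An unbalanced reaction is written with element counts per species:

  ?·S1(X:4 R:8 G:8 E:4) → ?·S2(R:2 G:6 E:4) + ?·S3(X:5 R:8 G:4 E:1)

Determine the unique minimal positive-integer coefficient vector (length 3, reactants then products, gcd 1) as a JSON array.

Coefficients: [5, 4, 4]

X: 5·4 = 20 | 4·0+4·5 = 20
R: 5·8 = 40 | 4·2+4·8 = 40
G: 5·8 = 40 | 4·6+4·4 = 40
E: 5·4 = 20 | 4·4+4·1 = 20
gcd(5,4,4) = 1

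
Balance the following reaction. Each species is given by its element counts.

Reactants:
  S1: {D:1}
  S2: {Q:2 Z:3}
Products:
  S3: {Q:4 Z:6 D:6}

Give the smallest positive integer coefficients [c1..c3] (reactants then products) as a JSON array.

Coefficients: [6, 2, 1]

Q: 6·0+2·2 = 4 | 1·4 = 4
Z: 6·0+2·3 = 6 | 1·6 = 6
D: 6·1+2·0 = 6 | 1·6 = 6
gcd(6,2,1) = 1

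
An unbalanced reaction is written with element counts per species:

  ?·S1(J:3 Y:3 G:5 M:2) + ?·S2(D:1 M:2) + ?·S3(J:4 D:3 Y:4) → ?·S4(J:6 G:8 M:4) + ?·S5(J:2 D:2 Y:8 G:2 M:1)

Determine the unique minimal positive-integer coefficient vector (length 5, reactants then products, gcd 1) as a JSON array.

Coefficients: [4, 1, 1, 2, 2]

J: 4·3+1·0+1·4 = 16 | 2·6+2·2 = 16
D: 4·0+1·1+1·3 = 4 | 2·0+2·2 = 4
Y: 4·3+1·0+1·4 = 16 | 2·0+2·8 = 16
G: 4·5+1·0+1·0 = 20 | 2·8+2·2 = 20
M: 4·2+1·2+1·0 = 10 | 2·4+2·1 = 10
gcd(4,1,1,2,2) = 1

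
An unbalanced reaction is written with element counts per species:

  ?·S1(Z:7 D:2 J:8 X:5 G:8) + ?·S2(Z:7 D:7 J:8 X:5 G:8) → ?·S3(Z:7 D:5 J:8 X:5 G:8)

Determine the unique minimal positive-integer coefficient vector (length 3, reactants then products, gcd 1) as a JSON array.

Coefficients: [2, 3, 5]

Z: 2·7+3·7 = 35 | 5·7 = 35
D: 2·2+3·7 = 25 | 5·5 = 25
J: 2·8+3·8 = 40 | 5·8 = 40
X: 2·5+3·5 = 25 | 5·5 = 25
G: 2·8+3·8 = 40 | 5·8 = 40
gcd(2,3,5) = 1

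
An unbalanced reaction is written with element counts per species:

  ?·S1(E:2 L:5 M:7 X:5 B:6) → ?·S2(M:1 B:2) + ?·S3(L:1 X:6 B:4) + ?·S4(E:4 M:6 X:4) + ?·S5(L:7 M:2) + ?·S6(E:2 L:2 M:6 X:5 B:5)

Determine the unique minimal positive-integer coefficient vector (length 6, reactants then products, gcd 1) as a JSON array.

E: 6·2 = 12 | 6·0+1·0+1·4+3·0+4·2 = 12
L: 6·5 = 30 | 6·0+1·1+1·0+3·7+4·2 = 30
M: 6·7 = 42 | 6·1+1·0+1·6+3·2+4·6 = 42
X: 6·5 = 30 | 6·0+1·6+1·4+3·0+4·5 = 30
B: 6·6 = 36 | 6·2+1·4+1·0+3·0+4·5 = 36
gcd(6,6,1,1,3,4) = 1

Coefficients: [6, 6, 1, 1, 3, 4]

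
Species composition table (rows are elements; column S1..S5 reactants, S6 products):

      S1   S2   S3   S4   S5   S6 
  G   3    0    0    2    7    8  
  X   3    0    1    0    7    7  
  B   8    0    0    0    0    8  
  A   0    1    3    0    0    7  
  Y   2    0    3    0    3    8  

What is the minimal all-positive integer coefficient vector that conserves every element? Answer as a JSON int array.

Coefficients: [3, 6, 5, 4, 1, 3]

G: 3·3+6·0+5·0+4·2+1·7 = 24 | 3·8 = 24
X: 3·3+6·0+5·1+4·0+1·7 = 21 | 3·7 = 21
B: 3·8+6·0+5·0+4·0+1·0 = 24 | 3·8 = 24
A: 3·0+6·1+5·3+4·0+1·0 = 21 | 3·7 = 21
Y: 3·2+6·0+5·3+4·0+1·3 = 24 | 3·8 = 24
gcd(3,6,5,4,1,3) = 1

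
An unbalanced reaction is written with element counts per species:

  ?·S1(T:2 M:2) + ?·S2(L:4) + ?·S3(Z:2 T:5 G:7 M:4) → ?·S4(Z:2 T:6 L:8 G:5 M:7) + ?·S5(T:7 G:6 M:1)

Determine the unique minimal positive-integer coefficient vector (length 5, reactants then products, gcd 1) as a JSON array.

Z: 5·0+6·0+3·2 = 6 | 3·2+1·0 = 6
T: 5·2+6·0+3·5 = 25 | 3·6+1·7 = 25
L: 5·0+6·4+3·0 = 24 | 3·8+1·0 = 24
G: 5·0+6·0+3·7 = 21 | 3·5+1·6 = 21
M: 5·2+6·0+3·4 = 22 | 3·7+1·1 = 22
gcd(5,6,3,3,1) = 1

Coefficients: [5, 6, 3, 3, 1]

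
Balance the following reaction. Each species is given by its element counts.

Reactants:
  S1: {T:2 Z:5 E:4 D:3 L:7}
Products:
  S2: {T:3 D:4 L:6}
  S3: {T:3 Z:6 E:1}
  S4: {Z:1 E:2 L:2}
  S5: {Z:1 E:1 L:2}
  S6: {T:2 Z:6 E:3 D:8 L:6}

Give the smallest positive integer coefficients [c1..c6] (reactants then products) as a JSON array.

T: 4·2 = 8 | 1·3+1·3+4·0+4·0+1·2 = 8
Z: 4·5 = 20 | 1·0+1·6+4·1+4·1+1·6 = 20
E: 4·4 = 16 | 1·0+1·1+4·2+4·1+1·3 = 16
D: 4·3 = 12 | 1·4+1·0+4·0+4·0+1·8 = 12
L: 4·7 = 28 | 1·6+1·0+4·2+4·2+1·6 = 28
gcd(4,1,1,4,4,1) = 1

Coefficients: [4, 1, 1, 4, 4, 1]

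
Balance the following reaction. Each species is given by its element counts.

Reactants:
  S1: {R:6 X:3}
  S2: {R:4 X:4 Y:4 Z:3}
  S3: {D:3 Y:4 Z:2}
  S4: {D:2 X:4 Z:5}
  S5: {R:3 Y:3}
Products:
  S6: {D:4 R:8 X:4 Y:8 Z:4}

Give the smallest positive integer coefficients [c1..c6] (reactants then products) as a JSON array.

Coefficients: [4, 1, 6, 1, 4, 5]

D: 4·0+1·0+6·3+1·2+4·0 = 20 | 5·4 = 20
R: 4·6+1·4+6·0+1·0+4·3 = 40 | 5·8 = 40
X: 4·3+1·4+6·0+1·4+4·0 = 20 | 5·4 = 20
Y: 4·0+1·4+6·4+1·0+4·3 = 40 | 5·8 = 40
Z: 4·0+1·3+6·2+1·5+4·0 = 20 | 5·4 = 20
gcd(4,1,6,1,4,5) = 1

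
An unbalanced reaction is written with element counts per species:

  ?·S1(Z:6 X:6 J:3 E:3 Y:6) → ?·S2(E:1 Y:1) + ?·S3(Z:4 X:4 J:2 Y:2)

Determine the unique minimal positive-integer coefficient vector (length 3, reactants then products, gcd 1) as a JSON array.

Z: 2·6 = 12 | 6·0+3·4 = 12
X: 2·6 = 12 | 6·0+3·4 = 12
J: 2·3 = 6 | 6·0+3·2 = 6
E: 2·3 = 6 | 6·1+3·0 = 6
Y: 2·6 = 12 | 6·1+3·2 = 12
gcd(2,6,3) = 1

Coefficients: [2, 6, 3]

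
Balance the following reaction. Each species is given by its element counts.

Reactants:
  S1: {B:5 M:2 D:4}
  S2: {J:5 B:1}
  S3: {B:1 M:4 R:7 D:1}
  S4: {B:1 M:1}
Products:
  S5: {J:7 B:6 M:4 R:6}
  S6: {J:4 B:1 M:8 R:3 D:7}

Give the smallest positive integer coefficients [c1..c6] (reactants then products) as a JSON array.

Coefficients: [1, 5, 3, 6, 3, 1]

J: 1·0+5·5+3·0+6·0 = 25 | 3·7+1·4 = 25
B: 1·5+5·1+3·1+6·1 = 19 | 3·6+1·1 = 19
M: 1·2+5·0+3·4+6·1 = 20 | 3·4+1·8 = 20
R: 1·0+5·0+3·7+6·0 = 21 | 3·6+1·3 = 21
D: 1·4+5·0+3·1+6·0 = 7 | 3·0+1·7 = 7
gcd(1,5,3,6,3,1) = 1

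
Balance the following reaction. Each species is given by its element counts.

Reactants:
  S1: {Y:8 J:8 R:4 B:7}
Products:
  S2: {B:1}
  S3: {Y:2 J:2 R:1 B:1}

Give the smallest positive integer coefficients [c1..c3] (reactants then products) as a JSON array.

Coefficients: [1, 3, 4]

Y: 1·8 = 8 | 3·0+4·2 = 8
J: 1·8 = 8 | 3·0+4·2 = 8
R: 1·4 = 4 | 3·0+4·1 = 4
B: 1·7 = 7 | 3·1+4·1 = 7
gcd(1,3,4) = 1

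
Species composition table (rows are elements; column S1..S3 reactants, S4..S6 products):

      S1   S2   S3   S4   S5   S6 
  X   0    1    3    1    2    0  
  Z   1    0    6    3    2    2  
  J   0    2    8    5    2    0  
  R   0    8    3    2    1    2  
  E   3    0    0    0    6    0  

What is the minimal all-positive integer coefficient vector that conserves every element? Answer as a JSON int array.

Coefficients: [6, 1, 3, 4, 3, 3]

X: 6·0+1·1+3·3 = 10 | 4·1+3·2+3·0 = 10
Z: 6·1+1·0+3·6 = 24 | 4·3+3·2+3·2 = 24
J: 6·0+1·2+3·8 = 26 | 4·5+3·2+3·0 = 26
R: 6·0+1·8+3·3 = 17 | 4·2+3·1+3·2 = 17
E: 6·3+1·0+3·0 = 18 | 4·0+3·6+3·0 = 18
gcd(6,1,3,4,3,3) = 1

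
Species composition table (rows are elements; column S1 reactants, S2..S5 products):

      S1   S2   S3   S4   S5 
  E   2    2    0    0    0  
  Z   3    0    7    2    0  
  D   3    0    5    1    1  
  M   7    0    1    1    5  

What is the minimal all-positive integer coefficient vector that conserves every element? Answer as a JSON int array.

Coefficients: [5, 5, 1, 4, 6]

E: 5·2 = 10 | 5·2+1·0+4·0+6·0 = 10
Z: 5·3 = 15 | 5·0+1·7+4·2+6·0 = 15
D: 5·3 = 15 | 5·0+1·5+4·1+6·1 = 15
M: 5·7 = 35 | 5·0+1·1+4·1+6·5 = 35
gcd(5,5,1,4,6) = 1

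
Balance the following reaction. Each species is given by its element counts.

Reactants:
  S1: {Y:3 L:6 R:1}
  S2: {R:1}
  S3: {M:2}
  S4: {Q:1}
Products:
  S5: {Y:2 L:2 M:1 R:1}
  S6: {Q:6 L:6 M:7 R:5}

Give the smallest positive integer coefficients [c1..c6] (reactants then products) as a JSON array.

Coefficients: [2, 6, 5, 6, 3, 1]

Y: 2·3+6·0+5·0+6·0 = 6 | 3·2+1·0 = 6
Q: 2·0+6·0+5·0+6·1 = 6 | 3·0+1·6 = 6
L: 2·6+6·0+5·0+6·0 = 12 | 3·2+1·6 = 12
M: 2·0+6·0+5·2+6·0 = 10 | 3·1+1·7 = 10
R: 2·1+6·1+5·0+6·0 = 8 | 3·1+1·5 = 8
gcd(2,6,5,6,3,1) = 1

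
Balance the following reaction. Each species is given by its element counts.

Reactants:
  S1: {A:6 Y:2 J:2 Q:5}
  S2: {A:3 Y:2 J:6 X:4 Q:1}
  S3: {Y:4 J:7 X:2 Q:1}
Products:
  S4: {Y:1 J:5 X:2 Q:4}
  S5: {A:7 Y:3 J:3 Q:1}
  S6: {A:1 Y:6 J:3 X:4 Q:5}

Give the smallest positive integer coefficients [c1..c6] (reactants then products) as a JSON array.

A: 5·6+2·3+3·0 = 36 | 5·0+5·7+1·1 = 36
Y: 5·2+2·2+3·4 = 26 | 5·1+5·3+1·6 = 26
J: 5·2+2·6+3·7 = 43 | 5·5+5·3+1·3 = 43
X: 5·0+2·4+3·2 = 14 | 5·2+5·0+1·4 = 14
Q: 5·5+2·1+3·1 = 30 | 5·4+5·1+1·5 = 30
gcd(5,2,3,5,5,1) = 1

Coefficients: [5, 2, 3, 5, 5, 1]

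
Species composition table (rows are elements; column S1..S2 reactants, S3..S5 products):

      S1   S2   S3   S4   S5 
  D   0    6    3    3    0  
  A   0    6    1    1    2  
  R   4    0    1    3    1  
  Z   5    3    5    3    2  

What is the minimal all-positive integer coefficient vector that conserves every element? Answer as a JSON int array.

Coefficients: [5, 3, 2, 4, 6]

D: 5·0+3·6 = 18 | 2·3+4·3+6·0 = 18
A: 5·0+3·6 = 18 | 2·1+4·1+6·2 = 18
R: 5·4+3·0 = 20 | 2·1+4·3+6·1 = 20
Z: 5·5+3·3 = 34 | 2·5+4·3+6·2 = 34
gcd(5,3,2,4,6) = 1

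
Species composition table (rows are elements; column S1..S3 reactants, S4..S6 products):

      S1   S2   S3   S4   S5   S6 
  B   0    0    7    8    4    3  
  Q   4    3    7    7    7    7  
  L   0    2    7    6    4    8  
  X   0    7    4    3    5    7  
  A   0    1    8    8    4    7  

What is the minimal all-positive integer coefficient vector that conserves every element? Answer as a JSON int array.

Coefficients: [2, 2, 6, 3, 3, 2]

B: 2·0+2·0+6·7 = 42 | 3·8+3·4+2·3 = 42
Q: 2·4+2·3+6·7 = 56 | 3·7+3·7+2·7 = 56
L: 2·0+2·2+6·7 = 46 | 3·6+3·4+2·8 = 46
X: 2·0+2·7+6·4 = 38 | 3·3+3·5+2·7 = 38
A: 2·0+2·1+6·8 = 50 | 3·8+3·4+2·7 = 50
gcd(2,2,6,3,3,2) = 1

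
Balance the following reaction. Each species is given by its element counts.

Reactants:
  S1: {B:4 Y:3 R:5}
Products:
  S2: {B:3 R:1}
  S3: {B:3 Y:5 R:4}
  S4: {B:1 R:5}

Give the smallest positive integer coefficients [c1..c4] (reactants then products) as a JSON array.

Coefficients: [5, 3, 3, 2]

B: 5·4 = 20 | 3·3+3·3+2·1 = 20
Y: 5·3 = 15 | 3·0+3·5+2·0 = 15
R: 5·5 = 25 | 3·1+3·4+2·5 = 25
gcd(5,3,3,2) = 1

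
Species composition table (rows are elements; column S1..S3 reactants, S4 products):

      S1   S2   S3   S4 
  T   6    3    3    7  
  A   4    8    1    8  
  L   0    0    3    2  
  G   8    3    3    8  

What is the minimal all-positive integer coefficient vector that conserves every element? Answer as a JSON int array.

T: 3·6+4·3+4·3 = 42 | 6·7 = 42
A: 3·4+4·8+4·1 = 48 | 6·8 = 48
L: 3·0+4·0+4·3 = 12 | 6·2 = 12
G: 3·8+4·3+4·3 = 48 | 6·8 = 48
gcd(3,4,4,6) = 1

Coefficients: [3, 4, 4, 6]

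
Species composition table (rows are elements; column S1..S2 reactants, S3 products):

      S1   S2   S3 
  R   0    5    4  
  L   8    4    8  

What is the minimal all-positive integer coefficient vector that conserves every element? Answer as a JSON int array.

Coefficients: [3, 4, 5]

R: 3·0+4·5 = 20 | 5·4 = 20
L: 3·8+4·4 = 40 | 5·8 = 40
gcd(3,4,5) = 1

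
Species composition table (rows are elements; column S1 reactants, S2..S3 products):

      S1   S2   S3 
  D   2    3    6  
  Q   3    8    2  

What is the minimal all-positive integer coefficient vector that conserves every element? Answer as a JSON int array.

Coefficients: [6, 2, 1]

D: 6·2 = 12 | 2·3+1·6 = 12
Q: 6·3 = 18 | 2·8+1·2 = 18
gcd(6,2,1) = 1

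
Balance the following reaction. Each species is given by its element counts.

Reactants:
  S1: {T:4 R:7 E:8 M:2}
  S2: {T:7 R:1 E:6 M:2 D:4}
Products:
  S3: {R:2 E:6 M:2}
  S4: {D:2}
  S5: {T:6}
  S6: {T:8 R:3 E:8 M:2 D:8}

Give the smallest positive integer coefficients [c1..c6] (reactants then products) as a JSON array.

T: 1·4+4·7 = 32 | 4·0+4·0+4·6+1·8 = 32
R: 1·7+4·1 = 11 | 4·2+4·0+4·0+1·3 = 11
E: 1·8+4·6 = 32 | 4·6+4·0+4·0+1·8 = 32
M: 1·2+4·2 = 10 | 4·2+4·0+4·0+1·2 = 10
D: 1·0+4·4 = 16 | 4·0+4·2+4·0+1·8 = 16
gcd(1,4,4,4,4,1) = 1

Coefficients: [1, 4, 4, 4, 4, 1]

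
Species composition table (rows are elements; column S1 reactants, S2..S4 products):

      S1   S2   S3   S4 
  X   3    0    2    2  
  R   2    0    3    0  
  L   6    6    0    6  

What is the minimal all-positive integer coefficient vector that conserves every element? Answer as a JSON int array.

X: 6·3 = 18 | 1·0+4·2+5·2 = 18
R: 6·2 = 12 | 1·0+4·3+5·0 = 12
L: 6·6 = 36 | 1·6+4·0+5·6 = 36
gcd(6,1,4,5) = 1

Coefficients: [6, 1, 4, 5]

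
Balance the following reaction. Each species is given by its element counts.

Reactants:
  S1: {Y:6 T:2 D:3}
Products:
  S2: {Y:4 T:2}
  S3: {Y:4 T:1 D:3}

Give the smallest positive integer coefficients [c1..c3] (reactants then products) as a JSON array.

Coefficients: [2, 1, 2]

Y: 2·6 = 12 | 1·4+2·4 = 12
T: 2·2 = 4 | 1·2+2·1 = 4
D: 2·3 = 6 | 1·0+2·3 = 6
gcd(2,1,2) = 1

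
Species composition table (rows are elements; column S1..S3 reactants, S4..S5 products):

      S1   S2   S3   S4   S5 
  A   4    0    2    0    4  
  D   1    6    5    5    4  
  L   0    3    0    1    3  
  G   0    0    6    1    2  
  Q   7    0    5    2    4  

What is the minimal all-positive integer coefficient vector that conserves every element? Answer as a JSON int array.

A: 2·4+5·0+2·2 = 12 | 6·0+3·4 = 12
D: 2·1+5·6+2·5 = 42 | 6·5+3·4 = 42
L: 2·0+5·3+2·0 = 15 | 6·1+3·3 = 15
G: 2·0+5·0+2·6 = 12 | 6·1+3·2 = 12
Q: 2·7+5·0+2·5 = 24 | 6·2+3·4 = 24
gcd(2,5,2,6,3) = 1

Coefficients: [2, 5, 2, 6, 3]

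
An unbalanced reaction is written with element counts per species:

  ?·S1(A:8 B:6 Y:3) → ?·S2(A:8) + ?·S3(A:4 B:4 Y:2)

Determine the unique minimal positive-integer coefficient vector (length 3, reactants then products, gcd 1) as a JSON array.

A: 4·8 = 32 | 1·8+6·4 = 32
B: 4·6 = 24 | 1·0+6·4 = 24
Y: 4·3 = 12 | 1·0+6·2 = 12
gcd(4,1,6) = 1

Coefficients: [4, 1, 6]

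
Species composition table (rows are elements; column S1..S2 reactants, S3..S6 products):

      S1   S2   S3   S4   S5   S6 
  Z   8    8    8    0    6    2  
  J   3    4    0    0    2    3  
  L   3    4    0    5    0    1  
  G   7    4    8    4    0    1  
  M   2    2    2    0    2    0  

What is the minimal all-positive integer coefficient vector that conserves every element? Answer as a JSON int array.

Coefficients: [3, 4, 2, 4, 5, 5]

Z: 3·8+4·8 = 56 | 2·8+4·0+5·6+5·2 = 56
J: 3·3+4·4 = 25 | 2·0+4·0+5·2+5·3 = 25
L: 3·3+4·4 = 25 | 2·0+4·5+5·0+5·1 = 25
G: 3·7+4·4 = 37 | 2·8+4·4+5·0+5·1 = 37
M: 3·2+4·2 = 14 | 2·2+4·0+5·2+5·0 = 14
gcd(3,4,2,4,5,5) = 1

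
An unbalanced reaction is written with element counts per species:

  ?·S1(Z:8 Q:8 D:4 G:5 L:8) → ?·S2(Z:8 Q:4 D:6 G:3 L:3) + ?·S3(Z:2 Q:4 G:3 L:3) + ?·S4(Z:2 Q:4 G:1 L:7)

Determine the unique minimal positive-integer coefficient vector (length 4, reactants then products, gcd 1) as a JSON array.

Coefficients: [6, 4, 5, 3]

Z: 6·8 = 48 | 4·8+5·2+3·2 = 48
Q: 6·8 = 48 | 4·4+5·4+3·4 = 48
D: 6·4 = 24 | 4·6+5·0+3·0 = 24
G: 6·5 = 30 | 4·3+5·3+3·1 = 30
L: 6·8 = 48 | 4·3+5·3+3·7 = 48
gcd(6,4,5,3) = 1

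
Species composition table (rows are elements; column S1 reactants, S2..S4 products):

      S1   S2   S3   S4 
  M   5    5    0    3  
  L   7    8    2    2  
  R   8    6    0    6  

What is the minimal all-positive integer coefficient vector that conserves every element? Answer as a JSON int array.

Coefficients: [6, 3, 4, 5]

M: 6·5 = 30 | 3·5+4·0+5·3 = 30
L: 6·7 = 42 | 3·8+4·2+5·2 = 42
R: 6·8 = 48 | 3·6+4·0+5·6 = 48
gcd(6,3,4,5) = 1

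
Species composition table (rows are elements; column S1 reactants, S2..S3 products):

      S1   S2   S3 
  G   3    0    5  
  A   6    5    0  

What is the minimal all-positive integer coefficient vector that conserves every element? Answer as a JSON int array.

Coefficients: [5, 6, 3]

G: 5·3 = 15 | 6·0+3·5 = 15
A: 5·6 = 30 | 6·5+3·0 = 30
gcd(5,6,3) = 1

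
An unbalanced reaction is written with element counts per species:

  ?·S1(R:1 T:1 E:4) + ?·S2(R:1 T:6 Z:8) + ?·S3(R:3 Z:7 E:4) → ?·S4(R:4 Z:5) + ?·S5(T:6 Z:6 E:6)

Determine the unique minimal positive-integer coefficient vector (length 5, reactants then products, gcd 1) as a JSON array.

R: 6·1+5·1+3·3 = 20 | 5·4+6·0 = 20
T: 6·1+5·6+3·0 = 36 | 5·0+6·6 = 36
Z: 6·0+5·8+3·7 = 61 | 5·5+6·6 = 61
E: 6·4+5·0+3·4 = 36 | 5·0+6·6 = 36
gcd(6,5,3,5,6) = 1

Coefficients: [6, 5, 3, 5, 6]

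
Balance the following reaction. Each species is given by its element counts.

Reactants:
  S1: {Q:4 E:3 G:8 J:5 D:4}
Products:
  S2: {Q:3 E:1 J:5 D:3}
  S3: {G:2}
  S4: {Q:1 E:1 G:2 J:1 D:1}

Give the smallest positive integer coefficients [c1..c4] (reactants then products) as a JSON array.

Coefficients: [2, 1, 3, 5]

Q: 2·4 = 8 | 1·3+3·0+5·1 = 8
E: 2·3 = 6 | 1·1+3·0+5·1 = 6
G: 2·8 = 16 | 1·0+3·2+5·2 = 16
J: 2·5 = 10 | 1·5+3·0+5·1 = 10
D: 2·4 = 8 | 1·3+3·0+5·1 = 8
gcd(2,1,3,5) = 1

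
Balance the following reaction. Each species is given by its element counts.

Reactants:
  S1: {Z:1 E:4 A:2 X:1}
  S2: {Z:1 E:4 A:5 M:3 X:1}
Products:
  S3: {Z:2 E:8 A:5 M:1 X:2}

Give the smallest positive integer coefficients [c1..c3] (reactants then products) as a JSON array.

Coefficients: [5, 1, 3]

Z: 5·1+1·1 = 6 | 3·2 = 6
E: 5·4+1·4 = 24 | 3·8 = 24
A: 5·2+1·5 = 15 | 3·5 = 15
M: 5·0+1·3 = 3 | 3·1 = 3
X: 5·1+1·1 = 6 | 3·2 = 6
gcd(5,1,3) = 1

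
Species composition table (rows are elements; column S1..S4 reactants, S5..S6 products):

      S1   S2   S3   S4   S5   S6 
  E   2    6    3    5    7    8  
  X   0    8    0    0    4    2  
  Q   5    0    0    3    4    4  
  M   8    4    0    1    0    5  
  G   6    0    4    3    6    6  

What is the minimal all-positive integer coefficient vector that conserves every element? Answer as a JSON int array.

Coefficients: [2, 2, 3, 6, 1, 6]

E: 2·2+2·6+3·3+6·5 = 55 | 1·7+6·8 = 55
X: 2·0+2·8+3·0+6·0 = 16 | 1·4+6·2 = 16
Q: 2·5+2·0+3·0+6·3 = 28 | 1·4+6·4 = 28
M: 2·8+2·4+3·0+6·1 = 30 | 1·0+6·5 = 30
G: 2·6+2·0+3·4+6·3 = 42 | 1·6+6·6 = 42
gcd(2,2,3,6,1,6) = 1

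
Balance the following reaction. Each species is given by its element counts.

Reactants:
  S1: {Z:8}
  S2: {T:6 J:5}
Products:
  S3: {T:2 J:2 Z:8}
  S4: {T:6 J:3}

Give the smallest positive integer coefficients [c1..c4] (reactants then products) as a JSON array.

T: 6·0+3·6 = 18 | 6·2+1·6 = 18
J: 6·0+3·5 = 15 | 6·2+1·3 = 15
Z: 6·8+3·0 = 48 | 6·8+1·0 = 48
gcd(6,3,6,1) = 1

Coefficients: [6, 3, 6, 1]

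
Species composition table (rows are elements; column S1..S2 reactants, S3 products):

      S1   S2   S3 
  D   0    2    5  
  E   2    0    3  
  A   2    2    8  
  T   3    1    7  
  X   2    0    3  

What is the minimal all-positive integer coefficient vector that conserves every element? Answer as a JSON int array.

Coefficients: [3, 5, 2]

D: 3·0+5·2 = 10 | 2·5 = 10
E: 3·2+5·0 = 6 | 2·3 = 6
A: 3·2+5·2 = 16 | 2·8 = 16
T: 3·3+5·1 = 14 | 2·7 = 14
X: 3·2+5·0 = 6 | 2·3 = 6
gcd(3,5,2) = 1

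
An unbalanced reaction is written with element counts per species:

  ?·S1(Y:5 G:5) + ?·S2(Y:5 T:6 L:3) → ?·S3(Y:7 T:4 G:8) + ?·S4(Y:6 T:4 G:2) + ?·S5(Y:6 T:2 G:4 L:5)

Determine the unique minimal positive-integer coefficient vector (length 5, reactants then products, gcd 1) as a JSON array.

Y: 6·5+5·5 = 55 | 1·7+5·6+3·6 = 55
T: 6·0+5·6 = 30 | 1·4+5·4+3·2 = 30
G: 6·5+5·0 = 30 | 1·8+5·2+3·4 = 30
L: 6·0+5·3 = 15 | 1·0+5·0+3·5 = 15
gcd(6,5,1,5,3) = 1

Coefficients: [6, 5, 1, 5, 3]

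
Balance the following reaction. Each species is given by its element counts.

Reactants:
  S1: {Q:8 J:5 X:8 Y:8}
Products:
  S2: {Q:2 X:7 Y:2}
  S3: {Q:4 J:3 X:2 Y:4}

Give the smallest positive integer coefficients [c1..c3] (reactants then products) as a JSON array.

Q: 3·8 = 24 | 2·2+5·4 = 24
J: 3·5 = 15 | 2·0+5·3 = 15
X: 3·8 = 24 | 2·7+5·2 = 24
Y: 3·8 = 24 | 2·2+5·4 = 24
gcd(3,2,5) = 1

Coefficients: [3, 2, 5]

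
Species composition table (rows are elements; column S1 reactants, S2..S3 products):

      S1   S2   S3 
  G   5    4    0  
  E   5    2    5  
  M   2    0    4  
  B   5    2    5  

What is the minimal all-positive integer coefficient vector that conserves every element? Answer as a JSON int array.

Coefficients: [4, 5, 2]

G: 4·5 = 20 | 5·4+2·0 = 20
E: 4·5 = 20 | 5·2+2·5 = 20
M: 4·2 = 8 | 5·0+2·4 = 8
B: 4·5 = 20 | 5·2+2·5 = 20
gcd(4,5,2) = 1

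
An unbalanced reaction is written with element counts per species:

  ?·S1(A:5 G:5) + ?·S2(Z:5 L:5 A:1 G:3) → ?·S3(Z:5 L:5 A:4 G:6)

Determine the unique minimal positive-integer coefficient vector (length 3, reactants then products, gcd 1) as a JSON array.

Coefficients: [3, 5, 5]

Z: 3·0+5·5 = 25 | 5·5 = 25
L: 3·0+5·5 = 25 | 5·5 = 25
A: 3·5+5·1 = 20 | 5·4 = 20
G: 3·5+5·3 = 30 | 5·6 = 30
gcd(3,5,5) = 1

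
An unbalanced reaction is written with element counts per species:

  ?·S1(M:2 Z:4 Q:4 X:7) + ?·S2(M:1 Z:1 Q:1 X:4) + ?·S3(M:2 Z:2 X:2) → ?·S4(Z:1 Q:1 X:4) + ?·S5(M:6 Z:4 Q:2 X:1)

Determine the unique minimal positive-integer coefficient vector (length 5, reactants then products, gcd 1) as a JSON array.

M: 1·2+2·1+1·2 = 6 | 4·0+1·6 = 6
Z: 1·4+2·1+1·2 = 8 | 4·1+1·4 = 8
Q: 1·4+2·1+1·0 = 6 | 4·1+1·2 = 6
X: 1·7+2·4+1·2 = 17 | 4·4+1·1 = 17
gcd(1,2,1,4,1) = 1

Coefficients: [1, 2, 1, 4, 1]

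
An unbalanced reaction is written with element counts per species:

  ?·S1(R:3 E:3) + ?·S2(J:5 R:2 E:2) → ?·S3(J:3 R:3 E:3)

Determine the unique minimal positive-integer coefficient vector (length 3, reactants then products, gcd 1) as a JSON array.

J: 3·0+3·5 = 15 | 5·3 = 15
R: 3·3+3·2 = 15 | 5·3 = 15
E: 3·3+3·2 = 15 | 5·3 = 15
gcd(3,3,5) = 1

Coefficients: [3, 3, 5]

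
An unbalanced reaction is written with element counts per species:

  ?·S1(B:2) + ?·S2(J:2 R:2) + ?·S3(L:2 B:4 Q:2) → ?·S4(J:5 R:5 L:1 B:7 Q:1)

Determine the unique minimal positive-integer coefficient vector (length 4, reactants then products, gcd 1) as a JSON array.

J: 5·0+5·2+1·0 = 10 | 2·5 = 10
R: 5·0+5·2+1·0 = 10 | 2·5 = 10
L: 5·0+5·0+1·2 = 2 | 2·1 = 2
B: 5·2+5·0+1·4 = 14 | 2·7 = 14
Q: 5·0+5·0+1·2 = 2 | 2·1 = 2
gcd(5,5,1,2) = 1

Coefficients: [5, 5, 1, 2]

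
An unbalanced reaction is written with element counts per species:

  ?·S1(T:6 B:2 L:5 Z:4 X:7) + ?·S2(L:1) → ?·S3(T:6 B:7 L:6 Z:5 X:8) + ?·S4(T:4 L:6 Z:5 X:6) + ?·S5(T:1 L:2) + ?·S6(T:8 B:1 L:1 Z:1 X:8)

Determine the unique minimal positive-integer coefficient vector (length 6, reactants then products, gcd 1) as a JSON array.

Coefficients: [4, 3, 1, 2, 2, 1]

T: 4·6+3·0 = 24 | 1·6+2·4+2·1+1·8 = 24
B: 4·2+3·0 = 8 | 1·7+2·0+2·0+1·1 = 8
L: 4·5+3·1 = 23 | 1·6+2·6+2·2+1·1 = 23
Z: 4·4+3·0 = 16 | 1·5+2·5+2·0+1·1 = 16
X: 4·7+3·0 = 28 | 1·8+2·6+2·0+1·8 = 28
gcd(4,3,1,2,2,1) = 1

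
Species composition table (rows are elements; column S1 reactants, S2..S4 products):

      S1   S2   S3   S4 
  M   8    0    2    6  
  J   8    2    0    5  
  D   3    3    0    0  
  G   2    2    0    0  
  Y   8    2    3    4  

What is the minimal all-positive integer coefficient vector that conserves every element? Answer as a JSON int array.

Coefficients: [5, 5, 2, 6]

M: 5·8 = 40 | 5·0+2·2+6·6 = 40
J: 5·8 = 40 | 5·2+2·0+6·5 = 40
D: 5·3 = 15 | 5·3+2·0+6·0 = 15
G: 5·2 = 10 | 5·2+2·0+6·0 = 10
Y: 5·8 = 40 | 5·2+2·3+6·4 = 40
gcd(5,5,2,6) = 1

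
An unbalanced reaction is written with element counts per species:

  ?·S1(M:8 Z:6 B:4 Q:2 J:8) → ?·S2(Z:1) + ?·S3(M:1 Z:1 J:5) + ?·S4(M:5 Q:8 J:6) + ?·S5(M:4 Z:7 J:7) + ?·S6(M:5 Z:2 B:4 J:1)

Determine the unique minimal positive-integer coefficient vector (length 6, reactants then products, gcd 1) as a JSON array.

M: 4·8 = 32 | 6·0+3·1+1·5+1·4+4·5 = 32
Z: 4·6 = 24 | 6·1+3·1+1·0+1·7+4·2 = 24
B: 4·4 = 16 | 6·0+3·0+1·0+1·0+4·4 = 16
Q: 4·2 = 8 | 6·0+3·0+1·8+1·0+4·0 = 8
J: 4·8 = 32 | 6·0+3·5+1·6+1·7+4·1 = 32
gcd(4,6,3,1,1,4) = 1

Coefficients: [4, 6, 3, 1, 1, 4]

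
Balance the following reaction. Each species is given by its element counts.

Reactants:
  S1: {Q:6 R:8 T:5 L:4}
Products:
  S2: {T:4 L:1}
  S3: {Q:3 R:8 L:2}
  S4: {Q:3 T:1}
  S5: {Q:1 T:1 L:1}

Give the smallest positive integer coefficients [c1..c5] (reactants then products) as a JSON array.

Coefficients: [5, 4, 5, 3, 6]

Q: 5·6 = 30 | 4·0+5·3+3·3+6·1 = 30
R: 5·8 = 40 | 4·0+5·8+3·0+6·0 = 40
T: 5·5 = 25 | 4·4+5·0+3·1+6·1 = 25
L: 5·4 = 20 | 4·1+5·2+3·0+6·1 = 20
gcd(5,4,5,3,6) = 1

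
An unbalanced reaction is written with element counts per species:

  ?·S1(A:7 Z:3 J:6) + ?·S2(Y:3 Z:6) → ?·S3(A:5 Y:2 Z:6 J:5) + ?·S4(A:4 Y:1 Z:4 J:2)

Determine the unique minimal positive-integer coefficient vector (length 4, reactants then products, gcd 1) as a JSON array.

A: 6·7+5·0 = 42 | 6·5+3·4 = 42
Y: 6·0+5·3 = 15 | 6·2+3·1 = 15
Z: 6·3+5·6 = 48 | 6·6+3·4 = 48
J: 6·6+5·0 = 36 | 6·5+3·2 = 36
gcd(6,5,6,3) = 1

Coefficients: [6, 5, 6, 3]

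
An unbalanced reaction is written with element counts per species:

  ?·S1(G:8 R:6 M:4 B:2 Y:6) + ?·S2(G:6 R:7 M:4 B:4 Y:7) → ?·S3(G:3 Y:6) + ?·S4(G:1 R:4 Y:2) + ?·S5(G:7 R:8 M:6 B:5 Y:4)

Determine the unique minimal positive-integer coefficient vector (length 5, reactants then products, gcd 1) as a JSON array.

G: 3·8+6·6 = 60 | 5·3+3·1+6·7 = 60
R: 3·6+6·7 = 60 | 5·0+3·4+6·8 = 60
M: 3·4+6·4 = 36 | 5·0+3·0+6·6 = 36
B: 3·2+6·4 = 30 | 5·0+3·0+6·5 = 30
Y: 3·6+6·7 = 60 | 5·6+3·2+6·4 = 60
gcd(3,6,5,3,6) = 1

Coefficients: [3, 6, 5, 3, 6]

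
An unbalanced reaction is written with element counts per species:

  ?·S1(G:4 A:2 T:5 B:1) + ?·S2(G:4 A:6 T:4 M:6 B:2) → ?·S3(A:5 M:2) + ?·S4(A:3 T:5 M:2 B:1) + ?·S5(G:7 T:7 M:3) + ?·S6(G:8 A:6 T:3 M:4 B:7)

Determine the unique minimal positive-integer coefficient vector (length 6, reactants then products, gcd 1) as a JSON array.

G: 5·4+6·4 = 44 | 5·0+3·0+4·7+2·8 = 44
A: 5·2+6·6 = 46 | 5·5+3·3+4·0+2·6 = 46
T: 5·5+6·4 = 49 | 5·0+3·5+4·7+2·3 = 49
M: 5·0+6·6 = 36 | 5·2+3·2+4·3+2·4 = 36
B: 5·1+6·2 = 17 | 5·0+3·1+4·0+2·7 = 17
gcd(5,6,5,3,4,2) = 1

Coefficients: [5, 6, 5, 3, 4, 2]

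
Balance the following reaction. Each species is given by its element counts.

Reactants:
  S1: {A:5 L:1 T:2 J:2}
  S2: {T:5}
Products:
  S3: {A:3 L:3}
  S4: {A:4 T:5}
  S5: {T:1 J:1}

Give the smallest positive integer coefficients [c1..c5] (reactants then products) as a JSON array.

Coefficients: [3, 3, 1, 3, 6]

A: 3·5+3·0 = 15 | 1·3+3·4+6·0 = 15
L: 3·1+3·0 = 3 | 1·3+3·0+6·0 = 3
T: 3·2+3·5 = 21 | 1·0+3·5+6·1 = 21
J: 3·2+3·0 = 6 | 1·0+3·0+6·1 = 6
gcd(3,3,1,3,6) = 1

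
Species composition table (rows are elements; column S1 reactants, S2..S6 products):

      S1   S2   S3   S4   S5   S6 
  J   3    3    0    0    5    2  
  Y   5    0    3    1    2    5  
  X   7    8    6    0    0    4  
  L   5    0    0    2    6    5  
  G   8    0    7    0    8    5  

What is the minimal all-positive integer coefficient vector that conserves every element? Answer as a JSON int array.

Coefficients: [4, 1, 2, 2, 1, 2]

J: 4·3 = 12 | 1·3+2·0+2·0+1·5+2·2 = 12
Y: 4·5 = 20 | 1·0+2·3+2·1+1·2+2·5 = 20
X: 4·7 = 28 | 1·8+2·6+2·0+1·0+2·4 = 28
L: 4·5 = 20 | 1·0+2·0+2·2+1·6+2·5 = 20
G: 4·8 = 32 | 1·0+2·7+2·0+1·8+2·5 = 32
gcd(4,1,2,2,1,2) = 1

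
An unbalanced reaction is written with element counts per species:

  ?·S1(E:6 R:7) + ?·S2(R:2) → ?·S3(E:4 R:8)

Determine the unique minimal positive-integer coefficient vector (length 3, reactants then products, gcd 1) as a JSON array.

Coefficients: [2, 5, 3]

E: 2·6+5·0 = 12 | 3·4 = 12
R: 2·7+5·2 = 24 | 3·8 = 24
gcd(2,5,3) = 1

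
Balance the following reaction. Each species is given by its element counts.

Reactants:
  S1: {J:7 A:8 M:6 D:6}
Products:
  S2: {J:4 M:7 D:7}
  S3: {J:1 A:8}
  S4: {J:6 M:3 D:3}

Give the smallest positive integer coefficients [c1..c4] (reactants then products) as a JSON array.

Coefficients: [5, 3, 5, 3]

J: 5·7 = 35 | 3·4+5·1+3·6 = 35
A: 5·8 = 40 | 3·0+5·8+3·0 = 40
M: 5·6 = 30 | 3·7+5·0+3·3 = 30
D: 5·6 = 30 | 3·7+5·0+3·3 = 30
gcd(5,3,5,3) = 1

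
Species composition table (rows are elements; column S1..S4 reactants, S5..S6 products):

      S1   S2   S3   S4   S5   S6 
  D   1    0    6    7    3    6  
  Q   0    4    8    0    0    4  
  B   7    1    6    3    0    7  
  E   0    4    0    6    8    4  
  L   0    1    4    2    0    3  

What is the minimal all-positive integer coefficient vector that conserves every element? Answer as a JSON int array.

D: 2·1+3·0+1·6+4·7 = 36 | 2·3+5·6 = 36
Q: 2·0+3·4+1·8+4·0 = 20 | 2·0+5·4 = 20
B: 2·7+3·1+1·6+4·3 = 35 | 2·0+5·7 = 35
E: 2·0+3·4+1·0+4·6 = 36 | 2·8+5·4 = 36
L: 2·0+3·1+1·4+4·2 = 15 | 2·0+5·3 = 15
gcd(2,3,1,4,2,5) = 1

Coefficients: [2, 3, 1, 4, 2, 5]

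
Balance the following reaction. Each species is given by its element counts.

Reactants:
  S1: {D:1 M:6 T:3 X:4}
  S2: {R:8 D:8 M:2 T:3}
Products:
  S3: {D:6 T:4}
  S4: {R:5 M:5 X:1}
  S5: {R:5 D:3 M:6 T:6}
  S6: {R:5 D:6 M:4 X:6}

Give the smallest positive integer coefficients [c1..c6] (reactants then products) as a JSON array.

Coefficients: [5, 5, 3, 2, 3, 3]

R: 5·0+5·8 = 40 | 3·0+2·5+3·5+3·5 = 40
D: 5·1+5·8 = 45 | 3·6+2·0+3·3+3·6 = 45
M: 5·6+5·2 = 40 | 3·0+2·5+3·6+3·4 = 40
T: 5·3+5·3 = 30 | 3·4+2·0+3·6+3·0 = 30
X: 5·4+5·0 = 20 | 3·0+2·1+3·0+3·6 = 20
gcd(5,5,3,2,3,3) = 1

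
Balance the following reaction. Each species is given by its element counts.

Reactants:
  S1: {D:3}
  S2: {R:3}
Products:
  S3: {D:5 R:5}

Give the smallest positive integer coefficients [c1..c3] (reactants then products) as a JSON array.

D: 5·3+5·0 = 15 | 3·5 = 15
R: 5·0+5·3 = 15 | 3·5 = 15
gcd(5,5,3) = 1

Coefficients: [5, 5, 3]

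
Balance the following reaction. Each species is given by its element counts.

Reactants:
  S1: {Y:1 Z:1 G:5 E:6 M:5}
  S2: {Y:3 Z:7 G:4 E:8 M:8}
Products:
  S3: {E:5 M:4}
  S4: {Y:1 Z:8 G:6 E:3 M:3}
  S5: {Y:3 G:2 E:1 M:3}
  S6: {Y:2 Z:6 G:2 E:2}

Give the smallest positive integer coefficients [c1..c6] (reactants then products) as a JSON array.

Y: 2·1+4·3 = 14 | 6·0+3·1+3·3+1·2 = 14
Z: 2·1+4·7 = 30 | 6·0+3·8+3·0+1·6 = 30
G: 2·5+4·4 = 26 | 6·0+3·6+3·2+1·2 = 26
E: 2·6+4·8 = 44 | 6·5+3·3+3·1+1·2 = 44
M: 2·5+4·8 = 42 | 6·4+3·3+3·3+1·0 = 42
gcd(2,4,6,3,3,1) = 1

Coefficients: [2, 4, 6, 3, 3, 1]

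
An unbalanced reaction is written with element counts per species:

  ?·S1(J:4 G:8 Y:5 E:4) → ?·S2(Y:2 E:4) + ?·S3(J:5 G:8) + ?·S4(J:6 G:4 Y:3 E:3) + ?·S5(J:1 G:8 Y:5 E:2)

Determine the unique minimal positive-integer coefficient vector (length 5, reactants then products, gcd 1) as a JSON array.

Coefficients: [5, 2, 1, 2, 3]

J: 5·4 = 20 | 2·0+1·5+2·6+3·1 = 20
G: 5·8 = 40 | 2·0+1·8+2·4+3·8 = 40
Y: 5·5 = 25 | 2·2+1·0+2·3+3·5 = 25
E: 5·4 = 20 | 2·4+1·0+2·3+3·2 = 20
gcd(5,2,1,2,3) = 1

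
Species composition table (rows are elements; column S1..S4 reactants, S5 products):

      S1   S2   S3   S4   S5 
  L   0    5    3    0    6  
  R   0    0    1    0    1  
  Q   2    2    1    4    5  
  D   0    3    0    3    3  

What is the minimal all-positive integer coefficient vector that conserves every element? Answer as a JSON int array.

Coefficients: [3, 3, 5, 2, 5]

L: 3·0+3·5+5·3+2·0 = 30 | 5·6 = 30
R: 3·0+3·0+5·1+2·0 = 5 | 5·1 = 5
Q: 3·2+3·2+5·1+2·4 = 25 | 5·5 = 25
D: 3·0+3·3+5·0+2·3 = 15 | 5·3 = 15
gcd(3,3,5,2,5) = 1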